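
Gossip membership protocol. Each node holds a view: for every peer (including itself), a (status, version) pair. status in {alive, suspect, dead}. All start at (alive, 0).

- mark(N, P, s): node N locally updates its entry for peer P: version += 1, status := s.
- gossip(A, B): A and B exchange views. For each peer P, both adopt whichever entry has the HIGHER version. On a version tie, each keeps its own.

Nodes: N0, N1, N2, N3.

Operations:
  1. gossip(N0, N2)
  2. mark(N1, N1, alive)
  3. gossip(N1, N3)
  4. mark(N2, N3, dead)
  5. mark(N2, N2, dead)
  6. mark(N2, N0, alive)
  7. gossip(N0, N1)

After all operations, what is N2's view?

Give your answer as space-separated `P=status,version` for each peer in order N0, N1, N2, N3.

Answer: N0=alive,1 N1=alive,0 N2=dead,1 N3=dead,1

Derivation:
Op 1: gossip N0<->N2 -> N0.N0=(alive,v0) N0.N1=(alive,v0) N0.N2=(alive,v0) N0.N3=(alive,v0) | N2.N0=(alive,v0) N2.N1=(alive,v0) N2.N2=(alive,v0) N2.N3=(alive,v0)
Op 2: N1 marks N1=alive -> (alive,v1)
Op 3: gossip N1<->N3 -> N1.N0=(alive,v0) N1.N1=(alive,v1) N1.N2=(alive,v0) N1.N3=(alive,v0) | N3.N0=(alive,v0) N3.N1=(alive,v1) N3.N2=(alive,v0) N3.N3=(alive,v0)
Op 4: N2 marks N3=dead -> (dead,v1)
Op 5: N2 marks N2=dead -> (dead,v1)
Op 6: N2 marks N0=alive -> (alive,v1)
Op 7: gossip N0<->N1 -> N0.N0=(alive,v0) N0.N1=(alive,v1) N0.N2=(alive,v0) N0.N3=(alive,v0) | N1.N0=(alive,v0) N1.N1=(alive,v1) N1.N2=(alive,v0) N1.N3=(alive,v0)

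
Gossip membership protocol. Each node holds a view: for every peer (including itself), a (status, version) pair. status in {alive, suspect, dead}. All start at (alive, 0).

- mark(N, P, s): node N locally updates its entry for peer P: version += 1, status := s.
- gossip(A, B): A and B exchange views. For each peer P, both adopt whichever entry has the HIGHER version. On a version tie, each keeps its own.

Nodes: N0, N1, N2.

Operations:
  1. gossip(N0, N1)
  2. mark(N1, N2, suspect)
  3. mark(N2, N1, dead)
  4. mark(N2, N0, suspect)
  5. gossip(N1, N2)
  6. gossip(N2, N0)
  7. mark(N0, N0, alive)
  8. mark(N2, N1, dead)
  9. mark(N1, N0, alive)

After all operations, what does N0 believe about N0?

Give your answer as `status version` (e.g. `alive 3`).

Op 1: gossip N0<->N1 -> N0.N0=(alive,v0) N0.N1=(alive,v0) N0.N2=(alive,v0) | N1.N0=(alive,v0) N1.N1=(alive,v0) N1.N2=(alive,v0)
Op 2: N1 marks N2=suspect -> (suspect,v1)
Op 3: N2 marks N1=dead -> (dead,v1)
Op 4: N2 marks N0=suspect -> (suspect,v1)
Op 5: gossip N1<->N2 -> N1.N0=(suspect,v1) N1.N1=(dead,v1) N1.N2=(suspect,v1) | N2.N0=(suspect,v1) N2.N1=(dead,v1) N2.N2=(suspect,v1)
Op 6: gossip N2<->N0 -> N2.N0=(suspect,v1) N2.N1=(dead,v1) N2.N2=(suspect,v1) | N0.N0=(suspect,v1) N0.N1=(dead,v1) N0.N2=(suspect,v1)
Op 7: N0 marks N0=alive -> (alive,v2)
Op 8: N2 marks N1=dead -> (dead,v2)
Op 9: N1 marks N0=alive -> (alive,v2)

Answer: alive 2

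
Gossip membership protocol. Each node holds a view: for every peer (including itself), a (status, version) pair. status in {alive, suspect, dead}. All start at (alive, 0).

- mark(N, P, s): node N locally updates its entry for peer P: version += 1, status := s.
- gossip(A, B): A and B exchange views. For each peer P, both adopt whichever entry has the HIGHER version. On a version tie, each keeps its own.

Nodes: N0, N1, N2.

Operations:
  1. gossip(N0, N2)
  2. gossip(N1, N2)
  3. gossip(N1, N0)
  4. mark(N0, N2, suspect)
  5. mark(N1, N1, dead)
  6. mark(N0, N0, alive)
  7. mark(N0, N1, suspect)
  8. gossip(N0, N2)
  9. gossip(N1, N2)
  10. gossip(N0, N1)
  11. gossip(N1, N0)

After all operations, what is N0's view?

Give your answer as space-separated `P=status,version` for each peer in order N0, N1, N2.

Answer: N0=alive,1 N1=suspect,1 N2=suspect,1

Derivation:
Op 1: gossip N0<->N2 -> N0.N0=(alive,v0) N0.N1=(alive,v0) N0.N2=(alive,v0) | N2.N0=(alive,v0) N2.N1=(alive,v0) N2.N2=(alive,v0)
Op 2: gossip N1<->N2 -> N1.N0=(alive,v0) N1.N1=(alive,v0) N1.N2=(alive,v0) | N2.N0=(alive,v0) N2.N1=(alive,v0) N2.N2=(alive,v0)
Op 3: gossip N1<->N0 -> N1.N0=(alive,v0) N1.N1=(alive,v0) N1.N2=(alive,v0) | N0.N0=(alive,v0) N0.N1=(alive,v0) N0.N2=(alive,v0)
Op 4: N0 marks N2=suspect -> (suspect,v1)
Op 5: N1 marks N1=dead -> (dead,v1)
Op 6: N0 marks N0=alive -> (alive,v1)
Op 7: N0 marks N1=suspect -> (suspect,v1)
Op 8: gossip N0<->N2 -> N0.N0=(alive,v1) N0.N1=(suspect,v1) N0.N2=(suspect,v1) | N2.N0=(alive,v1) N2.N1=(suspect,v1) N2.N2=(suspect,v1)
Op 9: gossip N1<->N2 -> N1.N0=(alive,v1) N1.N1=(dead,v1) N1.N2=(suspect,v1) | N2.N0=(alive,v1) N2.N1=(suspect,v1) N2.N2=(suspect,v1)
Op 10: gossip N0<->N1 -> N0.N0=(alive,v1) N0.N1=(suspect,v1) N0.N2=(suspect,v1) | N1.N0=(alive,v1) N1.N1=(dead,v1) N1.N2=(suspect,v1)
Op 11: gossip N1<->N0 -> N1.N0=(alive,v1) N1.N1=(dead,v1) N1.N2=(suspect,v1) | N0.N0=(alive,v1) N0.N1=(suspect,v1) N0.N2=(suspect,v1)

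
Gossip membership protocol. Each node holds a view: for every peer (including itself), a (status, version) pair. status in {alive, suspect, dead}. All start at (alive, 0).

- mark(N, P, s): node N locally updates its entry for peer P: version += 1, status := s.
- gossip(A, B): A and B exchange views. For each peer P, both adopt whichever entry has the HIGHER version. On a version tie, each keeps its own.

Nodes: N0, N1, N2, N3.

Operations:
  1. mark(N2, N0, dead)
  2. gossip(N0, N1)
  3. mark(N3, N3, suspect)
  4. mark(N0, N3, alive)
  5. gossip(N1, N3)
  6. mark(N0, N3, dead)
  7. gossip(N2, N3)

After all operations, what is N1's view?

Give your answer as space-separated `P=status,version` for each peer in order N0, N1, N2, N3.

Answer: N0=alive,0 N1=alive,0 N2=alive,0 N3=suspect,1

Derivation:
Op 1: N2 marks N0=dead -> (dead,v1)
Op 2: gossip N0<->N1 -> N0.N0=(alive,v0) N0.N1=(alive,v0) N0.N2=(alive,v0) N0.N3=(alive,v0) | N1.N0=(alive,v0) N1.N1=(alive,v0) N1.N2=(alive,v0) N1.N3=(alive,v0)
Op 3: N3 marks N3=suspect -> (suspect,v1)
Op 4: N0 marks N3=alive -> (alive,v1)
Op 5: gossip N1<->N3 -> N1.N0=(alive,v0) N1.N1=(alive,v0) N1.N2=(alive,v0) N1.N3=(suspect,v1) | N3.N0=(alive,v0) N3.N1=(alive,v0) N3.N2=(alive,v0) N3.N3=(suspect,v1)
Op 6: N0 marks N3=dead -> (dead,v2)
Op 7: gossip N2<->N3 -> N2.N0=(dead,v1) N2.N1=(alive,v0) N2.N2=(alive,v0) N2.N3=(suspect,v1) | N3.N0=(dead,v1) N3.N1=(alive,v0) N3.N2=(alive,v0) N3.N3=(suspect,v1)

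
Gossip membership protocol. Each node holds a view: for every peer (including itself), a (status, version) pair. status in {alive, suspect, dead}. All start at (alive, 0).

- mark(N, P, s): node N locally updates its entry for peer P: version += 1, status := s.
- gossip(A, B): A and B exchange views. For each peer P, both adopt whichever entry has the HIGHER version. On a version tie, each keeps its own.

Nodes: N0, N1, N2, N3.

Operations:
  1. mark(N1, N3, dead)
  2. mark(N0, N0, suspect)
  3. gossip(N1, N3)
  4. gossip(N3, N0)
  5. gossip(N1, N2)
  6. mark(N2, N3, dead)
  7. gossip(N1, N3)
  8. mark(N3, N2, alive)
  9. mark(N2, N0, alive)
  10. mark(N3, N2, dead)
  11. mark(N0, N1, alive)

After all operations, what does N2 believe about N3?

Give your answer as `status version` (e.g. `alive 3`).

Op 1: N1 marks N3=dead -> (dead,v1)
Op 2: N0 marks N0=suspect -> (suspect,v1)
Op 3: gossip N1<->N3 -> N1.N0=(alive,v0) N1.N1=(alive,v0) N1.N2=(alive,v0) N1.N3=(dead,v1) | N3.N0=(alive,v0) N3.N1=(alive,v0) N3.N2=(alive,v0) N3.N3=(dead,v1)
Op 4: gossip N3<->N0 -> N3.N0=(suspect,v1) N3.N1=(alive,v0) N3.N2=(alive,v0) N3.N3=(dead,v1) | N0.N0=(suspect,v1) N0.N1=(alive,v0) N0.N2=(alive,v0) N0.N3=(dead,v1)
Op 5: gossip N1<->N2 -> N1.N0=(alive,v0) N1.N1=(alive,v0) N1.N2=(alive,v0) N1.N3=(dead,v1) | N2.N0=(alive,v0) N2.N1=(alive,v0) N2.N2=(alive,v0) N2.N3=(dead,v1)
Op 6: N2 marks N3=dead -> (dead,v2)
Op 7: gossip N1<->N3 -> N1.N0=(suspect,v1) N1.N1=(alive,v0) N1.N2=(alive,v0) N1.N3=(dead,v1) | N3.N0=(suspect,v1) N3.N1=(alive,v0) N3.N2=(alive,v0) N3.N3=(dead,v1)
Op 8: N3 marks N2=alive -> (alive,v1)
Op 9: N2 marks N0=alive -> (alive,v1)
Op 10: N3 marks N2=dead -> (dead,v2)
Op 11: N0 marks N1=alive -> (alive,v1)

Answer: dead 2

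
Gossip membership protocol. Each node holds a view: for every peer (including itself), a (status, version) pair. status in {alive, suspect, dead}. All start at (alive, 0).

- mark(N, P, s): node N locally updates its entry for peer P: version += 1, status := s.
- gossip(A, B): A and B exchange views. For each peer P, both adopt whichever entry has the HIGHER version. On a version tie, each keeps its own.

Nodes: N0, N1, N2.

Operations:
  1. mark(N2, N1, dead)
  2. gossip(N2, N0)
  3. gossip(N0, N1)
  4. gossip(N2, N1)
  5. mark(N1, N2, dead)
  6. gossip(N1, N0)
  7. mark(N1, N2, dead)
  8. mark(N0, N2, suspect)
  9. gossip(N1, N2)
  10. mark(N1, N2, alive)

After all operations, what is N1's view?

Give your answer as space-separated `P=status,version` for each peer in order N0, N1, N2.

Op 1: N2 marks N1=dead -> (dead,v1)
Op 2: gossip N2<->N0 -> N2.N0=(alive,v0) N2.N1=(dead,v1) N2.N2=(alive,v0) | N0.N0=(alive,v0) N0.N1=(dead,v1) N0.N2=(alive,v0)
Op 3: gossip N0<->N1 -> N0.N0=(alive,v0) N0.N1=(dead,v1) N0.N2=(alive,v0) | N1.N0=(alive,v0) N1.N1=(dead,v1) N1.N2=(alive,v0)
Op 4: gossip N2<->N1 -> N2.N0=(alive,v0) N2.N1=(dead,v1) N2.N2=(alive,v0) | N1.N0=(alive,v0) N1.N1=(dead,v1) N1.N2=(alive,v0)
Op 5: N1 marks N2=dead -> (dead,v1)
Op 6: gossip N1<->N0 -> N1.N0=(alive,v0) N1.N1=(dead,v1) N1.N2=(dead,v1) | N0.N0=(alive,v0) N0.N1=(dead,v1) N0.N2=(dead,v1)
Op 7: N1 marks N2=dead -> (dead,v2)
Op 8: N0 marks N2=suspect -> (suspect,v2)
Op 9: gossip N1<->N2 -> N1.N0=(alive,v0) N1.N1=(dead,v1) N1.N2=(dead,v2) | N2.N0=(alive,v0) N2.N1=(dead,v1) N2.N2=(dead,v2)
Op 10: N1 marks N2=alive -> (alive,v3)

Answer: N0=alive,0 N1=dead,1 N2=alive,3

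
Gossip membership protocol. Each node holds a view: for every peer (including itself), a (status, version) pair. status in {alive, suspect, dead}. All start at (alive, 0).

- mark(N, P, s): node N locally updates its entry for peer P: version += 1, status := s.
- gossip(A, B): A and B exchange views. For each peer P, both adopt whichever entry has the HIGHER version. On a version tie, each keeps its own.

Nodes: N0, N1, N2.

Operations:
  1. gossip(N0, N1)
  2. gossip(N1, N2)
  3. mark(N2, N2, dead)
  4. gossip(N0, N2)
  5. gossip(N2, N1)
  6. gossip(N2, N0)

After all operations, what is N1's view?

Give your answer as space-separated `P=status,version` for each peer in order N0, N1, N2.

Answer: N0=alive,0 N1=alive,0 N2=dead,1

Derivation:
Op 1: gossip N0<->N1 -> N0.N0=(alive,v0) N0.N1=(alive,v0) N0.N2=(alive,v0) | N1.N0=(alive,v0) N1.N1=(alive,v0) N1.N2=(alive,v0)
Op 2: gossip N1<->N2 -> N1.N0=(alive,v0) N1.N1=(alive,v0) N1.N2=(alive,v0) | N2.N0=(alive,v0) N2.N1=(alive,v0) N2.N2=(alive,v0)
Op 3: N2 marks N2=dead -> (dead,v1)
Op 4: gossip N0<->N2 -> N0.N0=(alive,v0) N0.N1=(alive,v0) N0.N2=(dead,v1) | N2.N0=(alive,v0) N2.N1=(alive,v0) N2.N2=(dead,v1)
Op 5: gossip N2<->N1 -> N2.N0=(alive,v0) N2.N1=(alive,v0) N2.N2=(dead,v1) | N1.N0=(alive,v0) N1.N1=(alive,v0) N1.N2=(dead,v1)
Op 6: gossip N2<->N0 -> N2.N0=(alive,v0) N2.N1=(alive,v0) N2.N2=(dead,v1) | N0.N0=(alive,v0) N0.N1=(alive,v0) N0.N2=(dead,v1)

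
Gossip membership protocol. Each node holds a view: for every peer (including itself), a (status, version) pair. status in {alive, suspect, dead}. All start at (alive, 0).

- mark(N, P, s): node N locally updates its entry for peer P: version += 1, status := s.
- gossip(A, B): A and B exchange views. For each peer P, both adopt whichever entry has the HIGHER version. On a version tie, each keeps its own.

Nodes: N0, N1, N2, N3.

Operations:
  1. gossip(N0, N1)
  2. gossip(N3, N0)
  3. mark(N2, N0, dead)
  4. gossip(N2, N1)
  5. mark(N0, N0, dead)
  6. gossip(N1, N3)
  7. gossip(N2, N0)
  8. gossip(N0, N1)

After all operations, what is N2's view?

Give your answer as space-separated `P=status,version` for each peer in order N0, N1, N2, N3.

Op 1: gossip N0<->N1 -> N0.N0=(alive,v0) N0.N1=(alive,v0) N0.N2=(alive,v0) N0.N3=(alive,v0) | N1.N0=(alive,v0) N1.N1=(alive,v0) N1.N2=(alive,v0) N1.N3=(alive,v0)
Op 2: gossip N3<->N0 -> N3.N0=(alive,v0) N3.N1=(alive,v0) N3.N2=(alive,v0) N3.N3=(alive,v0) | N0.N0=(alive,v0) N0.N1=(alive,v0) N0.N2=(alive,v0) N0.N3=(alive,v0)
Op 3: N2 marks N0=dead -> (dead,v1)
Op 4: gossip N2<->N1 -> N2.N0=(dead,v1) N2.N1=(alive,v0) N2.N2=(alive,v0) N2.N3=(alive,v0) | N1.N0=(dead,v1) N1.N1=(alive,v0) N1.N2=(alive,v0) N1.N3=(alive,v0)
Op 5: N0 marks N0=dead -> (dead,v1)
Op 6: gossip N1<->N3 -> N1.N0=(dead,v1) N1.N1=(alive,v0) N1.N2=(alive,v0) N1.N3=(alive,v0) | N3.N0=(dead,v1) N3.N1=(alive,v0) N3.N2=(alive,v0) N3.N3=(alive,v0)
Op 7: gossip N2<->N0 -> N2.N0=(dead,v1) N2.N1=(alive,v0) N2.N2=(alive,v0) N2.N3=(alive,v0) | N0.N0=(dead,v1) N0.N1=(alive,v0) N0.N2=(alive,v0) N0.N3=(alive,v0)
Op 8: gossip N0<->N1 -> N0.N0=(dead,v1) N0.N1=(alive,v0) N0.N2=(alive,v0) N0.N3=(alive,v0) | N1.N0=(dead,v1) N1.N1=(alive,v0) N1.N2=(alive,v0) N1.N3=(alive,v0)

Answer: N0=dead,1 N1=alive,0 N2=alive,0 N3=alive,0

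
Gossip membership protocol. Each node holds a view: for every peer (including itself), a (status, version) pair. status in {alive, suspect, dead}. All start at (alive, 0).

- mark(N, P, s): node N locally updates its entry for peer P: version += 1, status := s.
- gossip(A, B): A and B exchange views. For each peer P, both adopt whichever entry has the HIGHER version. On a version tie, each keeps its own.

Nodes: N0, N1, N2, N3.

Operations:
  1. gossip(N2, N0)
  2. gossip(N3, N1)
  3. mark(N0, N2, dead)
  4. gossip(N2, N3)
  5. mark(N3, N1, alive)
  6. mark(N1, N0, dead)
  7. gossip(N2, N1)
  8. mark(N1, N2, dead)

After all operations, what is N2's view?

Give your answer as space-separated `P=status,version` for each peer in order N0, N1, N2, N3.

Answer: N0=dead,1 N1=alive,0 N2=alive,0 N3=alive,0

Derivation:
Op 1: gossip N2<->N0 -> N2.N0=(alive,v0) N2.N1=(alive,v0) N2.N2=(alive,v0) N2.N3=(alive,v0) | N0.N0=(alive,v0) N0.N1=(alive,v0) N0.N2=(alive,v0) N0.N3=(alive,v0)
Op 2: gossip N3<->N1 -> N3.N0=(alive,v0) N3.N1=(alive,v0) N3.N2=(alive,v0) N3.N3=(alive,v0) | N1.N0=(alive,v0) N1.N1=(alive,v0) N1.N2=(alive,v0) N1.N3=(alive,v0)
Op 3: N0 marks N2=dead -> (dead,v1)
Op 4: gossip N2<->N3 -> N2.N0=(alive,v0) N2.N1=(alive,v0) N2.N2=(alive,v0) N2.N3=(alive,v0) | N3.N0=(alive,v0) N3.N1=(alive,v0) N3.N2=(alive,v0) N3.N3=(alive,v0)
Op 5: N3 marks N1=alive -> (alive,v1)
Op 6: N1 marks N0=dead -> (dead,v1)
Op 7: gossip N2<->N1 -> N2.N0=(dead,v1) N2.N1=(alive,v0) N2.N2=(alive,v0) N2.N3=(alive,v0) | N1.N0=(dead,v1) N1.N1=(alive,v0) N1.N2=(alive,v0) N1.N3=(alive,v0)
Op 8: N1 marks N2=dead -> (dead,v1)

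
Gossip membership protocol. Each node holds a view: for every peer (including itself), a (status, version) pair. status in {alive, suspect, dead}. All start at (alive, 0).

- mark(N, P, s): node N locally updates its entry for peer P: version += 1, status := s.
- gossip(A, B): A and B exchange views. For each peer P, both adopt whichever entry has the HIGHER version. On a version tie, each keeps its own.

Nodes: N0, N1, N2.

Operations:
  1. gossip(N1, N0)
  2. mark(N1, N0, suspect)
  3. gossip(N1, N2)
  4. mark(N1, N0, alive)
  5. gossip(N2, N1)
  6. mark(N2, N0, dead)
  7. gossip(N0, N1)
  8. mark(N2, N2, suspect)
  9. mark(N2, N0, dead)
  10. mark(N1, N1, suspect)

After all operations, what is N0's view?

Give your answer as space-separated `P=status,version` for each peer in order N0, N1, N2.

Op 1: gossip N1<->N0 -> N1.N0=(alive,v0) N1.N1=(alive,v0) N1.N2=(alive,v0) | N0.N0=(alive,v0) N0.N1=(alive,v0) N0.N2=(alive,v0)
Op 2: N1 marks N0=suspect -> (suspect,v1)
Op 3: gossip N1<->N2 -> N1.N0=(suspect,v1) N1.N1=(alive,v0) N1.N2=(alive,v0) | N2.N0=(suspect,v1) N2.N1=(alive,v0) N2.N2=(alive,v0)
Op 4: N1 marks N0=alive -> (alive,v2)
Op 5: gossip N2<->N1 -> N2.N0=(alive,v2) N2.N1=(alive,v0) N2.N2=(alive,v0) | N1.N0=(alive,v2) N1.N1=(alive,v0) N1.N2=(alive,v0)
Op 6: N2 marks N0=dead -> (dead,v3)
Op 7: gossip N0<->N1 -> N0.N0=(alive,v2) N0.N1=(alive,v0) N0.N2=(alive,v0) | N1.N0=(alive,v2) N1.N1=(alive,v0) N1.N2=(alive,v0)
Op 8: N2 marks N2=suspect -> (suspect,v1)
Op 9: N2 marks N0=dead -> (dead,v4)
Op 10: N1 marks N1=suspect -> (suspect,v1)

Answer: N0=alive,2 N1=alive,0 N2=alive,0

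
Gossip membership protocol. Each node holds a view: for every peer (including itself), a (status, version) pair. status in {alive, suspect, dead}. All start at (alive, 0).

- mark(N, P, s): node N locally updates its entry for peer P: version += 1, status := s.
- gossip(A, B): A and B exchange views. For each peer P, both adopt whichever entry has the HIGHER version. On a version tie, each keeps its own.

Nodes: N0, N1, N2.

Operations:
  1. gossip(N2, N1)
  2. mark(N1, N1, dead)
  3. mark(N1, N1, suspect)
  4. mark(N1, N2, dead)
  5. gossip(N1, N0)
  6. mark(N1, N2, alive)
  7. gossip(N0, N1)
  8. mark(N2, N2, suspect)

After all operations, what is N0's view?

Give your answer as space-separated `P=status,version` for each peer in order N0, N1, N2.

Answer: N0=alive,0 N1=suspect,2 N2=alive,2

Derivation:
Op 1: gossip N2<->N1 -> N2.N0=(alive,v0) N2.N1=(alive,v0) N2.N2=(alive,v0) | N1.N0=(alive,v0) N1.N1=(alive,v0) N1.N2=(alive,v0)
Op 2: N1 marks N1=dead -> (dead,v1)
Op 3: N1 marks N1=suspect -> (suspect,v2)
Op 4: N1 marks N2=dead -> (dead,v1)
Op 5: gossip N1<->N0 -> N1.N0=(alive,v0) N1.N1=(suspect,v2) N1.N2=(dead,v1) | N0.N0=(alive,v0) N0.N1=(suspect,v2) N0.N2=(dead,v1)
Op 6: N1 marks N2=alive -> (alive,v2)
Op 7: gossip N0<->N1 -> N0.N0=(alive,v0) N0.N1=(suspect,v2) N0.N2=(alive,v2) | N1.N0=(alive,v0) N1.N1=(suspect,v2) N1.N2=(alive,v2)
Op 8: N2 marks N2=suspect -> (suspect,v1)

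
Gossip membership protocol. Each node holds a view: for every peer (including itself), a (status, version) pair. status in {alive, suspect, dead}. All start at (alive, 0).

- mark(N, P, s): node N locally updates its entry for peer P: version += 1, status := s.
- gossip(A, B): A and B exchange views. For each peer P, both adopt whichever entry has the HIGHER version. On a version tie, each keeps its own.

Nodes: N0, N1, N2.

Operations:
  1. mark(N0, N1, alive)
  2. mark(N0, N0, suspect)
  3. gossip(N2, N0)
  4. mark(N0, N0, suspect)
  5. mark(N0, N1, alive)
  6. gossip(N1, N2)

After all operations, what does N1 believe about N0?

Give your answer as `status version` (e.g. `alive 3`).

Op 1: N0 marks N1=alive -> (alive,v1)
Op 2: N0 marks N0=suspect -> (suspect,v1)
Op 3: gossip N2<->N0 -> N2.N0=(suspect,v1) N2.N1=(alive,v1) N2.N2=(alive,v0) | N0.N0=(suspect,v1) N0.N1=(alive,v1) N0.N2=(alive,v0)
Op 4: N0 marks N0=suspect -> (suspect,v2)
Op 5: N0 marks N1=alive -> (alive,v2)
Op 6: gossip N1<->N2 -> N1.N0=(suspect,v1) N1.N1=(alive,v1) N1.N2=(alive,v0) | N2.N0=(suspect,v1) N2.N1=(alive,v1) N2.N2=(alive,v0)

Answer: suspect 1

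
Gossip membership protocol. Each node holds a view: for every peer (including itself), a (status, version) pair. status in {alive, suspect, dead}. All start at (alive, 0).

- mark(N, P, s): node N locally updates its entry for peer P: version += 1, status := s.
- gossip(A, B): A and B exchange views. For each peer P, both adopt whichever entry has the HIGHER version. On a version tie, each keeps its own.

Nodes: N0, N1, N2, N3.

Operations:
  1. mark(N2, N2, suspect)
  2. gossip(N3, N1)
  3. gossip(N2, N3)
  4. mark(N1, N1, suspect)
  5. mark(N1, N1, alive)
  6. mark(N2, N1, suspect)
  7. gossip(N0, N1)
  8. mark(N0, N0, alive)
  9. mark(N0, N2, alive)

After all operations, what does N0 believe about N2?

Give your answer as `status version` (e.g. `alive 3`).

Op 1: N2 marks N2=suspect -> (suspect,v1)
Op 2: gossip N3<->N1 -> N3.N0=(alive,v0) N3.N1=(alive,v0) N3.N2=(alive,v0) N3.N3=(alive,v0) | N1.N0=(alive,v0) N1.N1=(alive,v0) N1.N2=(alive,v0) N1.N3=(alive,v0)
Op 3: gossip N2<->N3 -> N2.N0=(alive,v0) N2.N1=(alive,v0) N2.N2=(suspect,v1) N2.N3=(alive,v0) | N3.N0=(alive,v0) N3.N1=(alive,v0) N3.N2=(suspect,v1) N3.N3=(alive,v0)
Op 4: N1 marks N1=suspect -> (suspect,v1)
Op 5: N1 marks N1=alive -> (alive,v2)
Op 6: N2 marks N1=suspect -> (suspect,v1)
Op 7: gossip N0<->N1 -> N0.N0=(alive,v0) N0.N1=(alive,v2) N0.N2=(alive,v0) N0.N3=(alive,v0) | N1.N0=(alive,v0) N1.N1=(alive,v2) N1.N2=(alive,v0) N1.N3=(alive,v0)
Op 8: N0 marks N0=alive -> (alive,v1)
Op 9: N0 marks N2=alive -> (alive,v1)

Answer: alive 1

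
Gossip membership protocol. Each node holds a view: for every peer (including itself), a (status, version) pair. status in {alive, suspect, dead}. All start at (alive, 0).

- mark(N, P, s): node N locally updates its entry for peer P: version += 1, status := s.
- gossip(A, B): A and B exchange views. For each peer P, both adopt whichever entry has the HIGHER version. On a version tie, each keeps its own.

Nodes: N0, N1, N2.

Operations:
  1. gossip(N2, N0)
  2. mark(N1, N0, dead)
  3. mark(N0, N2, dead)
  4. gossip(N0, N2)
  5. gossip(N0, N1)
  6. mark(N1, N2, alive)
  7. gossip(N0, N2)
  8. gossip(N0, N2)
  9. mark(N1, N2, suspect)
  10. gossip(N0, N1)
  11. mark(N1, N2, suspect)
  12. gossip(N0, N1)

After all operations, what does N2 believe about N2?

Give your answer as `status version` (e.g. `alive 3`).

Op 1: gossip N2<->N0 -> N2.N0=(alive,v0) N2.N1=(alive,v0) N2.N2=(alive,v0) | N0.N0=(alive,v0) N0.N1=(alive,v0) N0.N2=(alive,v0)
Op 2: N1 marks N0=dead -> (dead,v1)
Op 3: N0 marks N2=dead -> (dead,v1)
Op 4: gossip N0<->N2 -> N0.N0=(alive,v0) N0.N1=(alive,v0) N0.N2=(dead,v1) | N2.N0=(alive,v0) N2.N1=(alive,v0) N2.N2=(dead,v1)
Op 5: gossip N0<->N1 -> N0.N0=(dead,v1) N0.N1=(alive,v0) N0.N2=(dead,v1) | N1.N0=(dead,v1) N1.N1=(alive,v0) N1.N2=(dead,v1)
Op 6: N1 marks N2=alive -> (alive,v2)
Op 7: gossip N0<->N2 -> N0.N0=(dead,v1) N0.N1=(alive,v0) N0.N2=(dead,v1) | N2.N0=(dead,v1) N2.N1=(alive,v0) N2.N2=(dead,v1)
Op 8: gossip N0<->N2 -> N0.N0=(dead,v1) N0.N1=(alive,v0) N0.N2=(dead,v1) | N2.N0=(dead,v1) N2.N1=(alive,v0) N2.N2=(dead,v1)
Op 9: N1 marks N2=suspect -> (suspect,v3)
Op 10: gossip N0<->N1 -> N0.N0=(dead,v1) N0.N1=(alive,v0) N0.N2=(suspect,v3) | N1.N0=(dead,v1) N1.N1=(alive,v0) N1.N2=(suspect,v3)
Op 11: N1 marks N2=suspect -> (suspect,v4)
Op 12: gossip N0<->N1 -> N0.N0=(dead,v1) N0.N1=(alive,v0) N0.N2=(suspect,v4) | N1.N0=(dead,v1) N1.N1=(alive,v0) N1.N2=(suspect,v4)

Answer: dead 1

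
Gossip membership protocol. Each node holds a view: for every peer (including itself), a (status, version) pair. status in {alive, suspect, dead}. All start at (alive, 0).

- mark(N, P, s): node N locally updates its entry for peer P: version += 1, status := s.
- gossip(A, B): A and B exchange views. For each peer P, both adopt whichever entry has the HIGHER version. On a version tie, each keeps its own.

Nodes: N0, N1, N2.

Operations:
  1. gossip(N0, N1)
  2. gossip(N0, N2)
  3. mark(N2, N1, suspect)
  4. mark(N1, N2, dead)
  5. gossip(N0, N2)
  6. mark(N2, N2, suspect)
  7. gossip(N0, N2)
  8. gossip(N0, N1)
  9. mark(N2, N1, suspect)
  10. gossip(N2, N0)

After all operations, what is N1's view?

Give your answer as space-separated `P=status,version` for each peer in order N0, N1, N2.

Op 1: gossip N0<->N1 -> N0.N0=(alive,v0) N0.N1=(alive,v0) N0.N2=(alive,v0) | N1.N0=(alive,v0) N1.N1=(alive,v0) N1.N2=(alive,v0)
Op 2: gossip N0<->N2 -> N0.N0=(alive,v0) N0.N1=(alive,v0) N0.N2=(alive,v0) | N2.N0=(alive,v0) N2.N1=(alive,v0) N2.N2=(alive,v0)
Op 3: N2 marks N1=suspect -> (suspect,v1)
Op 4: N1 marks N2=dead -> (dead,v1)
Op 5: gossip N0<->N2 -> N0.N0=(alive,v0) N0.N1=(suspect,v1) N0.N2=(alive,v0) | N2.N0=(alive,v0) N2.N1=(suspect,v1) N2.N2=(alive,v0)
Op 6: N2 marks N2=suspect -> (suspect,v1)
Op 7: gossip N0<->N2 -> N0.N0=(alive,v0) N0.N1=(suspect,v1) N0.N2=(suspect,v1) | N2.N0=(alive,v0) N2.N1=(suspect,v1) N2.N2=(suspect,v1)
Op 8: gossip N0<->N1 -> N0.N0=(alive,v0) N0.N1=(suspect,v1) N0.N2=(suspect,v1) | N1.N0=(alive,v0) N1.N1=(suspect,v1) N1.N2=(dead,v1)
Op 9: N2 marks N1=suspect -> (suspect,v2)
Op 10: gossip N2<->N0 -> N2.N0=(alive,v0) N2.N1=(suspect,v2) N2.N2=(suspect,v1) | N0.N0=(alive,v0) N0.N1=(suspect,v2) N0.N2=(suspect,v1)

Answer: N0=alive,0 N1=suspect,1 N2=dead,1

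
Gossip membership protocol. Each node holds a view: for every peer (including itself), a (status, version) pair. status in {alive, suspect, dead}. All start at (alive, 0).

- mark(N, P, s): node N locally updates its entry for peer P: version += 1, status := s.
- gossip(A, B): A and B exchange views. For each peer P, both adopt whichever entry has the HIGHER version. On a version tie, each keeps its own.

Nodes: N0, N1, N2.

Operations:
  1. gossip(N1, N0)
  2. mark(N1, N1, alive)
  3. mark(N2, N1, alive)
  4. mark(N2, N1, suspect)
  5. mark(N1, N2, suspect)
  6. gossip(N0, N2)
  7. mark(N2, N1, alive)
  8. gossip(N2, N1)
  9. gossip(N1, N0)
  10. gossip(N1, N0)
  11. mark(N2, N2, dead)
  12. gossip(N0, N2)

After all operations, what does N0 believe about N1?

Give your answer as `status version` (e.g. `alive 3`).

Answer: alive 3

Derivation:
Op 1: gossip N1<->N0 -> N1.N0=(alive,v0) N1.N1=(alive,v0) N1.N2=(alive,v0) | N0.N0=(alive,v0) N0.N1=(alive,v0) N0.N2=(alive,v0)
Op 2: N1 marks N1=alive -> (alive,v1)
Op 3: N2 marks N1=alive -> (alive,v1)
Op 4: N2 marks N1=suspect -> (suspect,v2)
Op 5: N1 marks N2=suspect -> (suspect,v1)
Op 6: gossip N0<->N2 -> N0.N0=(alive,v0) N0.N1=(suspect,v2) N0.N2=(alive,v0) | N2.N0=(alive,v0) N2.N1=(suspect,v2) N2.N2=(alive,v0)
Op 7: N2 marks N1=alive -> (alive,v3)
Op 8: gossip N2<->N1 -> N2.N0=(alive,v0) N2.N1=(alive,v3) N2.N2=(suspect,v1) | N1.N0=(alive,v0) N1.N1=(alive,v3) N1.N2=(suspect,v1)
Op 9: gossip N1<->N0 -> N1.N0=(alive,v0) N1.N1=(alive,v3) N1.N2=(suspect,v1) | N0.N0=(alive,v0) N0.N1=(alive,v3) N0.N2=(suspect,v1)
Op 10: gossip N1<->N0 -> N1.N0=(alive,v0) N1.N1=(alive,v3) N1.N2=(suspect,v1) | N0.N0=(alive,v0) N0.N1=(alive,v3) N0.N2=(suspect,v1)
Op 11: N2 marks N2=dead -> (dead,v2)
Op 12: gossip N0<->N2 -> N0.N0=(alive,v0) N0.N1=(alive,v3) N0.N2=(dead,v2) | N2.N0=(alive,v0) N2.N1=(alive,v3) N2.N2=(dead,v2)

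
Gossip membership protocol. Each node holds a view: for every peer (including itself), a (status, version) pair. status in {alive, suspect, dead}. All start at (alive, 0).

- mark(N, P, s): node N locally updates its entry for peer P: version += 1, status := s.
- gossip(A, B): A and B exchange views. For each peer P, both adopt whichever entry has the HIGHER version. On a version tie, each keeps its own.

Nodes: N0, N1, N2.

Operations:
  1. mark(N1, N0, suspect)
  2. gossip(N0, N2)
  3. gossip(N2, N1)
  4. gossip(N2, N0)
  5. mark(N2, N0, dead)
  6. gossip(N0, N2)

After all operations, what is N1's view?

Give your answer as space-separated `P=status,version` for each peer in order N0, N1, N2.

Answer: N0=suspect,1 N1=alive,0 N2=alive,0

Derivation:
Op 1: N1 marks N0=suspect -> (suspect,v1)
Op 2: gossip N0<->N2 -> N0.N0=(alive,v0) N0.N1=(alive,v0) N0.N2=(alive,v0) | N2.N0=(alive,v0) N2.N1=(alive,v0) N2.N2=(alive,v0)
Op 3: gossip N2<->N1 -> N2.N0=(suspect,v1) N2.N1=(alive,v0) N2.N2=(alive,v0) | N1.N0=(suspect,v1) N1.N1=(alive,v0) N1.N2=(alive,v0)
Op 4: gossip N2<->N0 -> N2.N0=(suspect,v1) N2.N1=(alive,v0) N2.N2=(alive,v0) | N0.N0=(suspect,v1) N0.N1=(alive,v0) N0.N2=(alive,v0)
Op 5: N2 marks N0=dead -> (dead,v2)
Op 6: gossip N0<->N2 -> N0.N0=(dead,v2) N0.N1=(alive,v0) N0.N2=(alive,v0) | N2.N0=(dead,v2) N2.N1=(alive,v0) N2.N2=(alive,v0)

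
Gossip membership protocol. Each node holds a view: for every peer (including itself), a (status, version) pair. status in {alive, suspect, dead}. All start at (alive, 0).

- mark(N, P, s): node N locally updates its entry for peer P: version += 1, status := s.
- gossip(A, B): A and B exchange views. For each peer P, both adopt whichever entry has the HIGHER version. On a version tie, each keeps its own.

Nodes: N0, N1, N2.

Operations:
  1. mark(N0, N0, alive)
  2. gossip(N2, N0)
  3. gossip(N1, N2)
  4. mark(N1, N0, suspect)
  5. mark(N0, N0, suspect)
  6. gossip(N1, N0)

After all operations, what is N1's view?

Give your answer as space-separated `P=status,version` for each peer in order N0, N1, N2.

Op 1: N0 marks N0=alive -> (alive,v1)
Op 2: gossip N2<->N0 -> N2.N0=(alive,v1) N2.N1=(alive,v0) N2.N2=(alive,v0) | N0.N0=(alive,v1) N0.N1=(alive,v0) N0.N2=(alive,v0)
Op 3: gossip N1<->N2 -> N1.N0=(alive,v1) N1.N1=(alive,v0) N1.N2=(alive,v0) | N2.N0=(alive,v1) N2.N1=(alive,v0) N2.N2=(alive,v0)
Op 4: N1 marks N0=suspect -> (suspect,v2)
Op 5: N0 marks N0=suspect -> (suspect,v2)
Op 6: gossip N1<->N0 -> N1.N0=(suspect,v2) N1.N1=(alive,v0) N1.N2=(alive,v0) | N0.N0=(suspect,v2) N0.N1=(alive,v0) N0.N2=(alive,v0)

Answer: N0=suspect,2 N1=alive,0 N2=alive,0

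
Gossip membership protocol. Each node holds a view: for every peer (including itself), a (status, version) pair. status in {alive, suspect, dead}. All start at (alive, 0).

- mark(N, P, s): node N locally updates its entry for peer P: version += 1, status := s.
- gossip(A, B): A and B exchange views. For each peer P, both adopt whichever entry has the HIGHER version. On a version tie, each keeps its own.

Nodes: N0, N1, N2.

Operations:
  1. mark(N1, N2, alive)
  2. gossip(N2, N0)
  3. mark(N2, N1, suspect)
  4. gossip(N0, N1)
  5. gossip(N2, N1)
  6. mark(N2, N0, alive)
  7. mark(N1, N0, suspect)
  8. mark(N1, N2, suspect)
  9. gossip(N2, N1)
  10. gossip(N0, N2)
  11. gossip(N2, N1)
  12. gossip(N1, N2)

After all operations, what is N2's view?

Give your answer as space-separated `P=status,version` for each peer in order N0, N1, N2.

Op 1: N1 marks N2=alive -> (alive,v1)
Op 2: gossip N2<->N0 -> N2.N0=(alive,v0) N2.N1=(alive,v0) N2.N2=(alive,v0) | N0.N0=(alive,v0) N0.N1=(alive,v0) N0.N2=(alive,v0)
Op 3: N2 marks N1=suspect -> (suspect,v1)
Op 4: gossip N0<->N1 -> N0.N0=(alive,v0) N0.N1=(alive,v0) N0.N2=(alive,v1) | N1.N0=(alive,v0) N1.N1=(alive,v0) N1.N2=(alive,v1)
Op 5: gossip N2<->N1 -> N2.N0=(alive,v0) N2.N1=(suspect,v1) N2.N2=(alive,v1) | N1.N0=(alive,v0) N1.N1=(suspect,v1) N1.N2=(alive,v1)
Op 6: N2 marks N0=alive -> (alive,v1)
Op 7: N1 marks N0=suspect -> (suspect,v1)
Op 8: N1 marks N2=suspect -> (suspect,v2)
Op 9: gossip N2<->N1 -> N2.N0=(alive,v1) N2.N1=(suspect,v1) N2.N2=(suspect,v2) | N1.N0=(suspect,v1) N1.N1=(suspect,v1) N1.N2=(suspect,v2)
Op 10: gossip N0<->N2 -> N0.N0=(alive,v1) N0.N1=(suspect,v1) N0.N2=(suspect,v2) | N2.N0=(alive,v1) N2.N1=(suspect,v1) N2.N2=(suspect,v2)
Op 11: gossip N2<->N1 -> N2.N0=(alive,v1) N2.N1=(suspect,v1) N2.N2=(suspect,v2) | N1.N0=(suspect,v1) N1.N1=(suspect,v1) N1.N2=(suspect,v2)
Op 12: gossip N1<->N2 -> N1.N0=(suspect,v1) N1.N1=(suspect,v1) N1.N2=(suspect,v2) | N2.N0=(alive,v1) N2.N1=(suspect,v1) N2.N2=(suspect,v2)

Answer: N0=alive,1 N1=suspect,1 N2=suspect,2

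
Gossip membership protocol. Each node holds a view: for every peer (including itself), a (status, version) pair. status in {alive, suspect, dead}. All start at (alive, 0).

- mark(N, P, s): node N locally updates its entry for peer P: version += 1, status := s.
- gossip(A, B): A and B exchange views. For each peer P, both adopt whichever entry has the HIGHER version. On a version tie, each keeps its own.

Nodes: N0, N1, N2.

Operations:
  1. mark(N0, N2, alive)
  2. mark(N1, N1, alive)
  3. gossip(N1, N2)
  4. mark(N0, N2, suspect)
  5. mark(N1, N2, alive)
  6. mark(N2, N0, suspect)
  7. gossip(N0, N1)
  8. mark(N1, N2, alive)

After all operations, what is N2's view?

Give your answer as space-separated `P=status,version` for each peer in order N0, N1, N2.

Op 1: N0 marks N2=alive -> (alive,v1)
Op 2: N1 marks N1=alive -> (alive,v1)
Op 3: gossip N1<->N2 -> N1.N0=(alive,v0) N1.N1=(alive,v1) N1.N2=(alive,v0) | N2.N0=(alive,v0) N2.N1=(alive,v1) N2.N2=(alive,v0)
Op 4: N0 marks N2=suspect -> (suspect,v2)
Op 5: N1 marks N2=alive -> (alive,v1)
Op 6: N2 marks N0=suspect -> (suspect,v1)
Op 7: gossip N0<->N1 -> N0.N0=(alive,v0) N0.N1=(alive,v1) N0.N2=(suspect,v2) | N1.N0=(alive,v0) N1.N1=(alive,v1) N1.N2=(suspect,v2)
Op 8: N1 marks N2=alive -> (alive,v3)

Answer: N0=suspect,1 N1=alive,1 N2=alive,0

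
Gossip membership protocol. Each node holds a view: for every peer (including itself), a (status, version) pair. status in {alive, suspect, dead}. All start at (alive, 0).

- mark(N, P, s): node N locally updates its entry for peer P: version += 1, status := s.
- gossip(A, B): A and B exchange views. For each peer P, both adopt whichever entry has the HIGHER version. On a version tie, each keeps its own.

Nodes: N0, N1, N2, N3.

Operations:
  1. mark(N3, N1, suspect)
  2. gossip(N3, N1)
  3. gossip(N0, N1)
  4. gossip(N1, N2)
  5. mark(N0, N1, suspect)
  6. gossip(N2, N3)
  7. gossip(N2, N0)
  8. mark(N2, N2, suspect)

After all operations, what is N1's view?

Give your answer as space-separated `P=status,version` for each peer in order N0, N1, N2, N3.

Answer: N0=alive,0 N1=suspect,1 N2=alive,0 N3=alive,0

Derivation:
Op 1: N3 marks N1=suspect -> (suspect,v1)
Op 2: gossip N3<->N1 -> N3.N0=(alive,v0) N3.N1=(suspect,v1) N3.N2=(alive,v0) N3.N3=(alive,v0) | N1.N0=(alive,v0) N1.N1=(suspect,v1) N1.N2=(alive,v0) N1.N3=(alive,v0)
Op 3: gossip N0<->N1 -> N0.N0=(alive,v0) N0.N1=(suspect,v1) N0.N2=(alive,v0) N0.N3=(alive,v0) | N1.N0=(alive,v0) N1.N1=(suspect,v1) N1.N2=(alive,v0) N1.N3=(alive,v0)
Op 4: gossip N1<->N2 -> N1.N0=(alive,v0) N1.N1=(suspect,v1) N1.N2=(alive,v0) N1.N3=(alive,v0) | N2.N0=(alive,v0) N2.N1=(suspect,v1) N2.N2=(alive,v0) N2.N3=(alive,v0)
Op 5: N0 marks N1=suspect -> (suspect,v2)
Op 6: gossip N2<->N3 -> N2.N0=(alive,v0) N2.N1=(suspect,v1) N2.N2=(alive,v0) N2.N3=(alive,v0) | N3.N0=(alive,v0) N3.N1=(suspect,v1) N3.N2=(alive,v0) N3.N3=(alive,v0)
Op 7: gossip N2<->N0 -> N2.N0=(alive,v0) N2.N1=(suspect,v2) N2.N2=(alive,v0) N2.N3=(alive,v0) | N0.N0=(alive,v0) N0.N1=(suspect,v2) N0.N2=(alive,v0) N0.N3=(alive,v0)
Op 8: N2 marks N2=suspect -> (suspect,v1)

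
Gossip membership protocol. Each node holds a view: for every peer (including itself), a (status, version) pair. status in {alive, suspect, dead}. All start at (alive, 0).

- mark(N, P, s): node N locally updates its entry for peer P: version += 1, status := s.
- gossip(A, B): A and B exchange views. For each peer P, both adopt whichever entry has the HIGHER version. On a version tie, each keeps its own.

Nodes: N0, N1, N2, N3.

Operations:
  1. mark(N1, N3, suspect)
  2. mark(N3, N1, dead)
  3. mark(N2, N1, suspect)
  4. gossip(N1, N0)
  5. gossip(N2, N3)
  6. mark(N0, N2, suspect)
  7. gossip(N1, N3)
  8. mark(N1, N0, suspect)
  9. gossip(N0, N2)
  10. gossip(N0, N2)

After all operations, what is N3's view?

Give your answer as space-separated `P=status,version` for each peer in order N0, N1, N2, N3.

Answer: N0=alive,0 N1=dead,1 N2=alive,0 N3=suspect,1

Derivation:
Op 1: N1 marks N3=suspect -> (suspect,v1)
Op 2: N3 marks N1=dead -> (dead,v1)
Op 3: N2 marks N1=suspect -> (suspect,v1)
Op 4: gossip N1<->N0 -> N1.N0=(alive,v0) N1.N1=(alive,v0) N1.N2=(alive,v0) N1.N3=(suspect,v1) | N0.N0=(alive,v0) N0.N1=(alive,v0) N0.N2=(alive,v0) N0.N3=(suspect,v1)
Op 5: gossip N2<->N3 -> N2.N0=(alive,v0) N2.N1=(suspect,v1) N2.N2=(alive,v0) N2.N3=(alive,v0) | N3.N0=(alive,v0) N3.N1=(dead,v1) N3.N2=(alive,v0) N3.N3=(alive,v0)
Op 6: N0 marks N2=suspect -> (suspect,v1)
Op 7: gossip N1<->N3 -> N1.N0=(alive,v0) N1.N1=(dead,v1) N1.N2=(alive,v0) N1.N3=(suspect,v1) | N3.N0=(alive,v0) N3.N1=(dead,v1) N3.N2=(alive,v0) N3.N3=(suspect,v1)
Op 8: N1 marks N0=suspect -> (suspect,v1)
Op 9: gossip N0<->N2 -> N0.N0=(alive,v0) N0.N1=(suspect,v1) N0.N2=(suspect,v1) N0.N3=(suspect,v1) | N2.N0=(alive,v0) N2.N1=(suspect,v1) N2.N2=(suspect,v1) N2.N3=(suspect,v1)
Op 10: gossip N0<->N2 -> N0.N0=(alive,v0) N0.N1=(suspect,v1) N0.N2=(suspect,v1) N0.N3=(suspect,v1) | N2.N0=(alive,v0) N2.N1=(suspect,v1) N2.N2=(suspect,v1) N2.N3=(suspect,v1)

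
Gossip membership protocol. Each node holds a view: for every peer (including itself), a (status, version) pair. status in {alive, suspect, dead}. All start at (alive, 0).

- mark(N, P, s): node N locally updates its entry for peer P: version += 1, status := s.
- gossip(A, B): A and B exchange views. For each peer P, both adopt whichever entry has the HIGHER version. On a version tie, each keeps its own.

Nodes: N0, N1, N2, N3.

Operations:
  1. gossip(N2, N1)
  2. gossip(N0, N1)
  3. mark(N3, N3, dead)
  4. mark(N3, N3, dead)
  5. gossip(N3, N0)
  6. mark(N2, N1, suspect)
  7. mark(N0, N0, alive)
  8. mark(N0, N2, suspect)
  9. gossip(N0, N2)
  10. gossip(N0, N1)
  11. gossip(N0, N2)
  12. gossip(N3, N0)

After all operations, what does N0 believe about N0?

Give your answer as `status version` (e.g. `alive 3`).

Answer: alive 1

Derivation:
Op 1: gossip N2<->N1 -> N2.N0=(alive,v0) N2.N1=(alive,v0) N2.N2=(alive,v0) N2.N3=(alive,v0) | N1.N0=(alive,v0) N1.N1=(alive,v0) N1.N2=(alive,v0) N1.N3=(alive,v0)
Op 2: gossip N0<->N1 -> N0.N0=(alive,v0) N0.N1=(alive,v0) N0.N2=(alive,v0) N0.N3=(alive,v0) | N1.N0=(alive,v0) N1.N1=(alive,v0) N1.N2=(alive,v0) N1.N3=(alive,v0)
Op 3: N3 marks N3=dead -> (dead,v1)
Op 4: N3 marks N3=dead -> (dead,v2)
Op 5: gossip N3<->N0 -> N3.N0=(alive,v0) N3.N1=(alive,v0) N3.N2=(alive,v0) N3.N3=(dead,v2) | N0.N0=(alive,v0) N0.N1=(alive,v0) N0.N2=(alive,v0) N0.N3=(dead,v2)
Op 6: N2 marks N1=suspect -> (suspect,v1)
Op 7: N0 marks N0=alive -> (alive,v1)
Op 8: N0 marks N2=suspect -> (suspect,v1)
Op 9: gossip N0<->N2 -> N0.N0=(alive,v1) N0.N1=(suspect,v1) N0.N2=(suspect,v1) N0.N3=(dead,v2) | N2.N0=(alive,v1) N2.N1=(suspect,v1) N2.N2=(suspect,v1) N2.N3=(dead,v2)
Op 10: gossip N0<->N1 -> N0.N0=(alive,v1) N0.N1=(suspect,v1) N0.N2=(suspect,v1) N0.N3=(dead,v2) | N1.N0=(alive,v1) N1.N1=(suspect,v1) N1.N2=(suspect,v1) N1.N3=(dead,v2)
Op 11: gossip N0<->N2 -> N0.N0=(alive,v1) N0.N1=(suspect,v1) N0.N2=(suspect,v1) N0.N3=(dead,v2) | N2.N0=(alive,v1) N2.N1=(suspect,v1) N2.N2=(suspect,v1) N2.N3=(dead,v2)
Op 12: gossip N3<->N0 -> N3.N0=(alive,v1) N3.N1=(suspect,v1) N3.N2=(suspect,v1) N3.N3=(dead,v2) | N0.N0=(alive,v1) N0.N1=(suspect,v1) N0.N2=(suspect,v1) N0.N3=(dead,v2)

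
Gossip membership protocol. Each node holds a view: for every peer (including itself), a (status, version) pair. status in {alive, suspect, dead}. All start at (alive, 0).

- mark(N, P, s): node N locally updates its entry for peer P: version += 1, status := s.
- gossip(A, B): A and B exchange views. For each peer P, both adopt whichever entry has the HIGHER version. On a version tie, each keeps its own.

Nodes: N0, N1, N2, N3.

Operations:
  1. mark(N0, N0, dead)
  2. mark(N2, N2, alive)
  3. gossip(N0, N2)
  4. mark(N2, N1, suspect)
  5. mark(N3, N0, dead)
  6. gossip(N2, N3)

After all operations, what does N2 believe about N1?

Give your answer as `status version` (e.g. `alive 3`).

Op 1: N0 marks N0=dead -> (dead,v1)
Op 2: N2 marks N2=alive -> (alive,v1)
Op 3: gossip N0<->N2 -> N0.N0=(dead,v1) N0.N1=(alive,v0) N0.N2=(alive,v1) N0.N3=(alive,v0) | N2.N0=(dead,v1) N2.N1=(alive,v0) N2.N2=(alive,v1) N2.N3=(alive,v0)
Op 4: N2 marks N1=suspect -> (suspect,v1)
Op 5: N3 marks N0=dead -> (dead,v1)
Op 6: gossip N2<->N3 -> N2.N0=(dead,v1) N2.N1=(suspect,v1) N2.N2=(alive,v1) N2.N3=(alive,v0) | N3.N0=(dead,v1) N3.N1=(suspect,v1) N3.N2=(alive,v1) N3.N3=(alive,v0)

Answer: suspect 1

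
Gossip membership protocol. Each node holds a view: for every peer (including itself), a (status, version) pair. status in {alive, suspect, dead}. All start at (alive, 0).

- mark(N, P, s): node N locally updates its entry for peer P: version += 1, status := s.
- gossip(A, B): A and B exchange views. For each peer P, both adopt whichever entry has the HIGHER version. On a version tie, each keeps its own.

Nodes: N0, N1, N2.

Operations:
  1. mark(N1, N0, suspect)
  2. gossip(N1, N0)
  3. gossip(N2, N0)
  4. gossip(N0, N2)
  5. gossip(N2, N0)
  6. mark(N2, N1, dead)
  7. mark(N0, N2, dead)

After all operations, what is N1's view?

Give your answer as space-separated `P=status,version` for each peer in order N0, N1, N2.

Answer: N0=suspect,1 N1=alive,0 N2=alive,0

Derivation:
Op 1: N1 marks N0=suspect -> (suspect,v1)
Op 2: gossip N1<->N0 -> N1.N0=(suspect,v1) N1.N1=(alive,v0) N1.N2=(alive,v0) | N0.N0=(suspect,v1) N0.N1=(alive,v0) N0.N2=(alive,v0)
Op 3: gossip N2<->N0 -> N2.N0=(suspect,v1) N2.N1=(alive,v0) N2.N2=(alive,v0) | N0.N0=(suspect,v1) N0.N1=(alive,v0) N0.N2=(alive,v0)
Op 4: gossip N0<->N2 -> N0.N0=(suspect,v1) N0.N1=(alive,v0) N0.N2=(alive,v0) | N2.N0=(suspect,v1) N2.N1=(alive,v0) N2.N2=(alive,v0)
Op 5: gossip N2<->N0 -> N2.N0=(suspect,v1) N2.N1=(alive,v0) N2.N2=(alive,v0) | N0.N0=(suspect,v1) N0.N1=(alive,v0) N0.N2=(alive,v0)
Op 6: N2 marks N1=dead -> (dead,v1)
Op 7: N0 marks N2=dead -> (dead,v1)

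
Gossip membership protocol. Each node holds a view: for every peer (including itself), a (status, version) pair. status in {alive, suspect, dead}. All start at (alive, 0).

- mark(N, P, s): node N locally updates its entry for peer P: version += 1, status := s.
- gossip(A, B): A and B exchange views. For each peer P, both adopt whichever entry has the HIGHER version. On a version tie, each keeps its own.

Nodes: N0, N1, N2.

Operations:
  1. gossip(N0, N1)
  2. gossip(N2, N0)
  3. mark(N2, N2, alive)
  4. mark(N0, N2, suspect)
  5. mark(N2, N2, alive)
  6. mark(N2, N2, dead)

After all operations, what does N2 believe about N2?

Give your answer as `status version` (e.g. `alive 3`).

Answer: dead 3

Derivation:
Op 1: gossip N0<->N1 -> N0.N0=(alive,v0) N0.N1=(alive,v0) N0.N2=(alive,v0) | N1.N0=(alive,v0) N1.N1=(alive,v0) N1.N2=(alive,v0)
Op 2: gossip N2<->N0 -> N2.N0=(alive,v0) N2.N1=(alive,v0) N2.N2=(alive,v0) | N0.N0=(alive,v0) N0.N1=(alive,v0) N0.N2=(alive,v0)
Op 3: N2 marks N2=alive -> (alive,v1)
Op 4: N0 marks N2=suspect -> (suspect,v1)
Op 5: N2 marks N2=alive -> (alive,v2)
Op 6: N2 marks N2=dead -> (dead,v3)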